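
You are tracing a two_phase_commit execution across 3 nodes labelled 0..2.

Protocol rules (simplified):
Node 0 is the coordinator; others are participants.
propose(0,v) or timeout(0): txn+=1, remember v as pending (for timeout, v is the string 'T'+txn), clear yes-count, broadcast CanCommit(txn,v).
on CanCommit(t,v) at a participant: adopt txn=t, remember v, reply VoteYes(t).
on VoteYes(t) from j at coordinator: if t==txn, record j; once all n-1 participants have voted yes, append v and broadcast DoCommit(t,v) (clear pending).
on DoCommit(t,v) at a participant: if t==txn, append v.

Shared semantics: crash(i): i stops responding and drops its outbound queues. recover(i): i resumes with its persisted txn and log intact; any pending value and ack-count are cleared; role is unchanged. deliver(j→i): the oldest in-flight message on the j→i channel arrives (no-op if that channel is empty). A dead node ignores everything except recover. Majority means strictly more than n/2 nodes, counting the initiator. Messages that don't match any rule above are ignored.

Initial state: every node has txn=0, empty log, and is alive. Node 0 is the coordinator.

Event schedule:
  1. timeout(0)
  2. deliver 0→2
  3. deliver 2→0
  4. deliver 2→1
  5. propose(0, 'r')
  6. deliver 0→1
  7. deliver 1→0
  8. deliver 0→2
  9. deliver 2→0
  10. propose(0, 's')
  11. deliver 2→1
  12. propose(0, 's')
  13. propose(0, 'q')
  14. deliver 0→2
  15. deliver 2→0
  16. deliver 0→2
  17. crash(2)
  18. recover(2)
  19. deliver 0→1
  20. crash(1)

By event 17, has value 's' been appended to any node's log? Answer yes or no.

no

[1] timeout(0) → N0(coor t1 [-])
[2] deliver 0→2 → N2(part t1 [-])
[3] deliver 2→0 → ∅
[4] deliver 2→1 → ∅
[5] propose(0,'r') → N0(coor t2 [-])
[6] deliver 0→1 → N1(part t1 [-])
[7] deliver 1→0 → ∅
[8] deliver 0→2 → N2(part t2 [-])
[9] deliver 2→0 → ∅
[10] propose(0,'s') → N0(coor t3 [-])
[11] deliver 2→1 → ∅
[12] propose(0,'s') → N0(coor t4 [-])
[13] propose(0,'q') → N0(coor t5 [-])
[14] deliver 0→2 → N2(part t3 [-])
[15] deliver 2→0 → ∅
[16] deliver 0→2 → N2(part t4 [-])
[17] crash(2) → N2(✗part t4 [-])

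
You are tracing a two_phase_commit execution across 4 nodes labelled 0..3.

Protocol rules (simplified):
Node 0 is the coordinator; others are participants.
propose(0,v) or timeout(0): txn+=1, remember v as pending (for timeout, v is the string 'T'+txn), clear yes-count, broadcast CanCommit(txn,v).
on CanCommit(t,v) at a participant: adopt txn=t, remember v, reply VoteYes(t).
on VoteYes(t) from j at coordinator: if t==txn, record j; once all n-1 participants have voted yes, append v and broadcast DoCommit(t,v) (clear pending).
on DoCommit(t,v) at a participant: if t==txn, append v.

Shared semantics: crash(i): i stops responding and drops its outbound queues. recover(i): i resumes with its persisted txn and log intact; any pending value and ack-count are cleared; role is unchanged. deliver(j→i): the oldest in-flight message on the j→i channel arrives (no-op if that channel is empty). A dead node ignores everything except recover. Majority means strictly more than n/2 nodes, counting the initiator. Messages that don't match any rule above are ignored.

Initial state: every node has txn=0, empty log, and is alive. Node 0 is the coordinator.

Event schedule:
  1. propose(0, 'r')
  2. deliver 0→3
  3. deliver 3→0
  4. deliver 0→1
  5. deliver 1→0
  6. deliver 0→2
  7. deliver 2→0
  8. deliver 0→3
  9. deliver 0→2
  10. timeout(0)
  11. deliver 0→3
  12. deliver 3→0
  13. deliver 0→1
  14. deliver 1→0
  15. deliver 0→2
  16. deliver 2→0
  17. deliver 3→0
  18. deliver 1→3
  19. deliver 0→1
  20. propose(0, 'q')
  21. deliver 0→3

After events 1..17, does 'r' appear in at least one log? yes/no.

step 1 propose(0,'r'): 0={coor,t=1,log=-}
step 2 deliver 0→3: 3={part,t=1,log=-}
step 3 deliver 3→0: —
step 4 deliver 0→1: 1={part,t=1,log=-}
step 5 deliver 1→0: —
step 6 deliver 0→2: 2={part,t=1,log=-}
step 7 deliver 2→0: 0={coor,t=1,log=r}
step 8 deliver 0→3: 3={part,t=1,log=r}
step 9 deliver 0→2: 2={part,t=1,log=r}
step 10 timeout(0): 0={coor,t=2,log=r}
step 11 deliver 0→3: 3={part,t=2,log=r}
step 12 deliver 3→0: —
step 13 deliver 0→1: 1={part,t=1,log=r}
step 14 deliver 1→0: —
step 15 deliver 0→2: 2={part,t=2,log=r}
step 16 deliver 2→0: —
step 17 deliver 3→0: —

yes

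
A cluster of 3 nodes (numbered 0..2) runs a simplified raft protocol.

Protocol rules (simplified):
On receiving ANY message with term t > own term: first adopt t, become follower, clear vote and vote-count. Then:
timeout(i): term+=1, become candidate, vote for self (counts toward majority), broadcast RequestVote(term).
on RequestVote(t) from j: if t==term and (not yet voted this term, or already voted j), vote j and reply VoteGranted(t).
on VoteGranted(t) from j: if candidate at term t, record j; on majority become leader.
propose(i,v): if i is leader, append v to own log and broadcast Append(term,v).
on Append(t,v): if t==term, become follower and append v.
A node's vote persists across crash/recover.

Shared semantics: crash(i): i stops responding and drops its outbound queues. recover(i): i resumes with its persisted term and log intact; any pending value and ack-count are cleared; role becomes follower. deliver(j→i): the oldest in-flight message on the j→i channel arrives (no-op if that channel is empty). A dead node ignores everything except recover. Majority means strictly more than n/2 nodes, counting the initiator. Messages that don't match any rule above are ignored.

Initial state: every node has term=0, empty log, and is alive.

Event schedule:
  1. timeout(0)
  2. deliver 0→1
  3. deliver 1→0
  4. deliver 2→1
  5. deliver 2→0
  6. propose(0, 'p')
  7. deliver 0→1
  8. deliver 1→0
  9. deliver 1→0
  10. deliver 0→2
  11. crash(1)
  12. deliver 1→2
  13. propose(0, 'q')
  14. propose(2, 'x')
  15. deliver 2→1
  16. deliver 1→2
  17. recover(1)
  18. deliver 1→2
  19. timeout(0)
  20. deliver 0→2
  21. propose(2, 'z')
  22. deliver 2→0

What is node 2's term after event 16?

after 1 — timeout(0): n0:cand/t1/[-]
after 2 — deliver 0→1: n1:foll/t1/[-]
after 3 — deliver 1→0: n0:lead/t1/[-]
after 4 — deliver 2→1: ·
after 5 — deliver 2→0: ·
after 6 — propose(0,'p'): n0:lead/t1/[p]
after 7 — deliver 0→1: n1:foll/t1/[p]
after 8 — deliver 1→0: ·
after 9 — deliver 1→0: ·
after 10 — deliver 0→2: n2:foll/t1/[-]
after 11 — crash(1): n1:✗foll/t1/[p]
after 12 — deliver 1→2: ·
after 13 — propose(0,'q'): n0:lead/t1/[p,q]
after 14 — propose(2,'x'): ·
after 15 — deliver 2→1: ·
after 16 — deliver 1→2: ·

1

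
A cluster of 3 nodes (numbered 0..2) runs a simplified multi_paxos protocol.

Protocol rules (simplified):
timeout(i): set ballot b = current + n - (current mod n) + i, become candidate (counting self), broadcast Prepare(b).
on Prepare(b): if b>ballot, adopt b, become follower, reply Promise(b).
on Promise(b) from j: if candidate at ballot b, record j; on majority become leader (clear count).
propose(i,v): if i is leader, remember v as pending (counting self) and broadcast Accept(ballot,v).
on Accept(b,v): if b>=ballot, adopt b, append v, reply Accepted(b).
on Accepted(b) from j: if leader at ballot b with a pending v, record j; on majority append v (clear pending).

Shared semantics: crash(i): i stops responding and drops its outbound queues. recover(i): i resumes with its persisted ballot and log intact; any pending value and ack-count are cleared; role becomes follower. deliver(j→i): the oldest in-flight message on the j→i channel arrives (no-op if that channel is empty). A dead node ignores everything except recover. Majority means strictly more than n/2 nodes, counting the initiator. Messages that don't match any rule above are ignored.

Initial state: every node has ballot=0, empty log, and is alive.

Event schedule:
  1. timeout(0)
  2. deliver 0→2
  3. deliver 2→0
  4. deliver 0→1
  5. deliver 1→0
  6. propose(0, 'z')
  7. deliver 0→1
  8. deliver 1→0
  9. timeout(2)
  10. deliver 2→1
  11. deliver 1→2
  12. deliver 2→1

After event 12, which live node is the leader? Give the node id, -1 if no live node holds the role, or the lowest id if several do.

0

after 1 — timeout(0): n0:cand/b3/[-]
after 2 — deliver 0→2: n2:foll/b3/[-]
after 3 — deliver 2→0: n0:lead/b3/[-]
after 4 — deliver 0→1: n1:foll/b3/[-]
after 5 — deliver 1→0: ·
after 6 — propose(0,'z'): ·
after 7 — deliver 0→1: n1:foll/b3/[z]
after 8 — deliver 1→0: n0:lead/b3/[z]
after 9 — timeout(2): n2:cand/b8/[-]
after 10 — deliver 2→1: n1:foll/b8/[z]
after 11 — deliver 1→2: n2:lead/b8/[-]
after 12 — deliver 2→1: ·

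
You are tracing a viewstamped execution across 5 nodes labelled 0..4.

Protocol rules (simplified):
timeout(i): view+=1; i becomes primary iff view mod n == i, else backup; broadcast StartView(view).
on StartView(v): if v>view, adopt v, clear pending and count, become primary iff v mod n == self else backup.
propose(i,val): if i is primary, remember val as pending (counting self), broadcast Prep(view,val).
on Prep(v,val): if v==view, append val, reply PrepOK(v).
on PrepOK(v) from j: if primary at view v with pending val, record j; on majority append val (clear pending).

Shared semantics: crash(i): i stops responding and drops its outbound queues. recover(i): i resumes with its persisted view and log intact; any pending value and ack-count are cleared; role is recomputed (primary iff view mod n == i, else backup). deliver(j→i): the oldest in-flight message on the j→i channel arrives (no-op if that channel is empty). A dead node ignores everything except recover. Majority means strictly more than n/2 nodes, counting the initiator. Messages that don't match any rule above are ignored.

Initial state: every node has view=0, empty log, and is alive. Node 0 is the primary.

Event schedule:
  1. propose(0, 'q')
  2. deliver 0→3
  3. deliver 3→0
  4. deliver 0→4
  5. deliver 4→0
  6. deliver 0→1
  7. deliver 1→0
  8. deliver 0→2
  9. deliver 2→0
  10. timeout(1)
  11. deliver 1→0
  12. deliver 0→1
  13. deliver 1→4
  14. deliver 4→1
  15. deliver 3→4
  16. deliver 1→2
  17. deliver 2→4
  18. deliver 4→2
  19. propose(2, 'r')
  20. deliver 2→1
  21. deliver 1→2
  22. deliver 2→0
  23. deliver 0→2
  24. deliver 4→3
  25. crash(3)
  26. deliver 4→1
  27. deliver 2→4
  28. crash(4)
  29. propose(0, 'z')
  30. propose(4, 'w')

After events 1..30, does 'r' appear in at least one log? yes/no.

no

e1 propose(0,'q'): ·
e2 deliver 0→3: 3[back,v=0,q]
e3 deliver 3→0: ·
e4 deliver 0→4: 4[back,v=0,q]
e5 deliver 4→0: 0[prim,v=0,q]
e6 deliver 0→1: 1[back,v=0,q]
e7 deliver 1→0: ·
e8 deliver 0→2: 2[back,v=0,q]
e9 deliver 2→0: ·
e10 timeout(1): 1[prim,v=1,q]
e11 deliver 1→0: 0[back,v=1,q]
e12 deliver 0→1: ·
e13 deliver 1→4: 4[back,v=1,q]
e14 deliver 4→1: ·
e15 deliver 3→4: ·
e16 deliver 1→2: 2[back,v=1,q]
e17 deliver 2→4: ·
e18 deliver 4→2: ·
e19 propose(2,'r'): ·
e20 deliver 2→1: ·
e21 deliver 1→2: ·
e22 deliver 2→0: ·
e23 deliver 0→2: ·
e24 deliver 4→3: ·
e25 crash(3): 3[✗back,v=0,q]
e26 deliver 4→1: ·
e27 deliver 2→4: ·
e28 crash(4): 4[✗back,v=1,q]
e29 propose(0,'z'): ·
e30 propose(4,'w'): ·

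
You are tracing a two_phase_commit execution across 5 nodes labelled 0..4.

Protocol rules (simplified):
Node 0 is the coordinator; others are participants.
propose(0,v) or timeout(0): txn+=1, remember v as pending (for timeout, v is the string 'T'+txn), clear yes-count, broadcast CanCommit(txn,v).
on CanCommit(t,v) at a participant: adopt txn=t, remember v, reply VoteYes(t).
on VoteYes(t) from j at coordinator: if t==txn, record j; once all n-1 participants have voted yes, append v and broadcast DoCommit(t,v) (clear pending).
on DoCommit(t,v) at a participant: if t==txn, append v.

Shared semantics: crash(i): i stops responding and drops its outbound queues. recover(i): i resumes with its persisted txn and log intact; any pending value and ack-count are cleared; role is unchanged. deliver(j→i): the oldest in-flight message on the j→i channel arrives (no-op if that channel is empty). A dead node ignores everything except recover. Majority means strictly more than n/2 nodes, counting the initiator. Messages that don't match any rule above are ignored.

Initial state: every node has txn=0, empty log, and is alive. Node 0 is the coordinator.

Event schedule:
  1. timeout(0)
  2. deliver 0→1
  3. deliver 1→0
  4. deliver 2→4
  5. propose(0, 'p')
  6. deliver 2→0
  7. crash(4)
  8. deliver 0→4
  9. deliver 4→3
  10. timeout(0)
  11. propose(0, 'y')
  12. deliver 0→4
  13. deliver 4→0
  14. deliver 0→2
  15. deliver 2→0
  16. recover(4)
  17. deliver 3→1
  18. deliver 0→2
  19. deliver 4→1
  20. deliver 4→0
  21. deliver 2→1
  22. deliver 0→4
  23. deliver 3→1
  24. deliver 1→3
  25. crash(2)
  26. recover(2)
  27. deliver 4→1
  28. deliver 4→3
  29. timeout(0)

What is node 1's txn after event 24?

1

1. timeout(0):  <0:coor t1 ->
2. deliver 0→1:  <1:part t1 ->
3. deliver 1→0:  nop
4. deliver 2→4:  nop
5. propose(0,'p'):  <0:coor t2 ->
6. deliver 2→0:  nop
7. crash(4):  <4:✗part t0 ->
8. deliver 0→4:  nop
9. deliver 4→3:  nop
10. timeout(0):  <0:coor t3 ->
11. propose(0,'y'):  <0:coor t4 ->
12. deliver 0→4:  nop
13. deliver 4→0:  nop
14. deliver 0→2:  <2:part t1 ->
15. deliver 2→0:  nop
16. recover(4):  <4:part t0 ->
17. deliver 3→1:  nop
18. deliver 0→2:  <2:part t2 ->
19. deliver 4→1:  nop
20. deliver 4→0:  nop
21. deliver 2→1:  nop
22. deliver 0→4:  <4:part t1 ->
23. deliver 3→1:  nop
24. deliver 1→3:  nop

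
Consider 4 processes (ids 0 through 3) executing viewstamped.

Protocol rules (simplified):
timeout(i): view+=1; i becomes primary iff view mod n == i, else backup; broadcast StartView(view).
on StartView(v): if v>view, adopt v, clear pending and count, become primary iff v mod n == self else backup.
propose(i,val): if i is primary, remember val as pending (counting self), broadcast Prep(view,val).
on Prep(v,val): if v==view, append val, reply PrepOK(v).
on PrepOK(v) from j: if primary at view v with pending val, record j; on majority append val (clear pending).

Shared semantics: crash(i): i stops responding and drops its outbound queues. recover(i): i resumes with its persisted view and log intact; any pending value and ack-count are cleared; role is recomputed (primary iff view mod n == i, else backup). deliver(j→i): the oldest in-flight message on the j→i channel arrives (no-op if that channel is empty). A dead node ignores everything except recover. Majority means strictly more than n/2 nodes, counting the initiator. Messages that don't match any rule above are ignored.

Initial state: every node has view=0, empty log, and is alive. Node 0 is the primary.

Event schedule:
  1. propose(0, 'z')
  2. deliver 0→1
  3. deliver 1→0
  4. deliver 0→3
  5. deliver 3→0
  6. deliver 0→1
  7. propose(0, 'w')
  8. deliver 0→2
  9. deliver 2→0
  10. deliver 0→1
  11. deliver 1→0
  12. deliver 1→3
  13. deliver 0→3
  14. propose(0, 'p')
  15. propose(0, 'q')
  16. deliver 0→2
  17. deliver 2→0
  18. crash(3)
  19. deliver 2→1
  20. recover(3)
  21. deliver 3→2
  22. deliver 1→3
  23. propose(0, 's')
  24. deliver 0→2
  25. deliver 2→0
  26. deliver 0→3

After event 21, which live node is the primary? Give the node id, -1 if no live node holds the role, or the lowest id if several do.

[1] propose(0,'z') → ∅
[2] deliver 0→1 → N1(back v0 [z])
[3] deliver 1→0 → ∅
[4] deliver 0→3 → N3(back v0 [z])
[5] deliver 3→0 → N0(prim v0 [z])
[6] deliver 0→1 → ∅
[7] propose(0,'w') → ∅
[8] deliver 0→2 → N2(back v0 [z])
[9] deliver 2→0 → ∅
[10] deliver 0→1 → N1(back v0 [z,w])
[11] deliver 1→0 → N0(prim v0 [z,w])
[12] deliver 1→3 → ∅
[13] deliver 0→3 → N3(back v0 [z,w])
[14] propose(0,'p') → ∅
[15] propose(0,'q') → ∅
[16] deliver 0→2 → N2(back v0 [z,w])
[17] deliver 2→0 → ∅
[18] crash(3) → N3(✗back v0 [z,w])
[19] deliver 2→1 → ∅
[20] recover(3) → N3(back v0 [z,w])
[21] deliver 3→2 → ∅

0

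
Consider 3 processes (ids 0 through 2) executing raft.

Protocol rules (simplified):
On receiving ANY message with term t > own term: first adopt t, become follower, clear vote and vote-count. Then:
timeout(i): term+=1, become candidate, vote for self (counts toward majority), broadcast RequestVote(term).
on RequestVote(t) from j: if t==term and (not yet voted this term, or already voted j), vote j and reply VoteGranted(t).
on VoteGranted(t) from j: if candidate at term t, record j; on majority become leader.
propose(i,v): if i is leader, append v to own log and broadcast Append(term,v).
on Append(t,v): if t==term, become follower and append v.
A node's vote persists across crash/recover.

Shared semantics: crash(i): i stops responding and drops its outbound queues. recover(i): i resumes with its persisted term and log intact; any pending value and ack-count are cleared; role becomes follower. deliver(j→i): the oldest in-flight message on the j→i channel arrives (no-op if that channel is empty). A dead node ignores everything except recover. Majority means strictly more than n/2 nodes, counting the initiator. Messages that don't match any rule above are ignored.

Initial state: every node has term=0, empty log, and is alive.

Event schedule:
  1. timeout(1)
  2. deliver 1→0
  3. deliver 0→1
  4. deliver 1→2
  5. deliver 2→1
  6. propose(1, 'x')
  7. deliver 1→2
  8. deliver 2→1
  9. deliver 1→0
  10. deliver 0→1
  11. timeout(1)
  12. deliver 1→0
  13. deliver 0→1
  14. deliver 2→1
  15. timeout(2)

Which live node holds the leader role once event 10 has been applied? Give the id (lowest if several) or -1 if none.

[1] timeout(1) → N1(cand t1 [-])
[2] deliver 1→0 → N0(foll t1 [-])
[3] deliver 0→1 → N1(lead t1 [-])
[4] deliver 1→2 → N2(foll t1 [-])
[5] deliver 2→1 → ∅
[6] propose(1,'x') → N1(lead t1 [x])
[7] deliver 1→2 → N2(foll t1 [x])
[8] deliver 2→1 → ∅
[9] deliver 1→0 → N0(foll t1 [x])
[10] deliver 0→1 → ∅

1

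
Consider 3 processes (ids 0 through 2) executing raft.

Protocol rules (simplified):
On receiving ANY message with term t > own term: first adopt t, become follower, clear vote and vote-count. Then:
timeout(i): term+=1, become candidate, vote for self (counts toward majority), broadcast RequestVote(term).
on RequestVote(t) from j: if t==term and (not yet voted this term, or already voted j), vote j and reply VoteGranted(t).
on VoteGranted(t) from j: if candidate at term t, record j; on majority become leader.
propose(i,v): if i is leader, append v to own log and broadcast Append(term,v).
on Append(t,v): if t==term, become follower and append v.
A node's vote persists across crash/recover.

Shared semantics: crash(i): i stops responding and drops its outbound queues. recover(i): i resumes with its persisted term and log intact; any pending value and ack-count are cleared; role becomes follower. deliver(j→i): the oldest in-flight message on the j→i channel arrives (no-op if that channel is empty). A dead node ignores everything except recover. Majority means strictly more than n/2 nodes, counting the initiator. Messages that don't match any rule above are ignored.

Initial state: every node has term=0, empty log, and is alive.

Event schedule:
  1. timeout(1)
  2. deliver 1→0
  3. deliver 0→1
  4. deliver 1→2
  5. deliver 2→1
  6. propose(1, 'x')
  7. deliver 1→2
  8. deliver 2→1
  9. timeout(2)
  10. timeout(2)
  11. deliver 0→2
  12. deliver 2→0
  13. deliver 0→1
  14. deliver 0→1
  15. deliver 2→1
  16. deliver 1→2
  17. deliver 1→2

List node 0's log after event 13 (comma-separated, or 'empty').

empty

1. timeout(1):  <1:cand t1 ->
2. deliver 1→0:  <0:foll t1 ->
3. deliver 0→1:  <1:lead t1 ->
4. deliver 1→2:  <2:foll t1 ->
5. deliver 2→1:  nop
6. propose(1,'x'):  <1:lead t1 x>
7. deliver 1→2:  <2:foll t1 x>
8. deliver 2→1:  nop
9. timeout(2):  <2:cand t2 x>
10. timeout(2):  <2:cand t3 x>
11. deliver 0→2:  nop
12. deliver 2→0:  <0:foll t2 ->
13. deliver 0→1:  nop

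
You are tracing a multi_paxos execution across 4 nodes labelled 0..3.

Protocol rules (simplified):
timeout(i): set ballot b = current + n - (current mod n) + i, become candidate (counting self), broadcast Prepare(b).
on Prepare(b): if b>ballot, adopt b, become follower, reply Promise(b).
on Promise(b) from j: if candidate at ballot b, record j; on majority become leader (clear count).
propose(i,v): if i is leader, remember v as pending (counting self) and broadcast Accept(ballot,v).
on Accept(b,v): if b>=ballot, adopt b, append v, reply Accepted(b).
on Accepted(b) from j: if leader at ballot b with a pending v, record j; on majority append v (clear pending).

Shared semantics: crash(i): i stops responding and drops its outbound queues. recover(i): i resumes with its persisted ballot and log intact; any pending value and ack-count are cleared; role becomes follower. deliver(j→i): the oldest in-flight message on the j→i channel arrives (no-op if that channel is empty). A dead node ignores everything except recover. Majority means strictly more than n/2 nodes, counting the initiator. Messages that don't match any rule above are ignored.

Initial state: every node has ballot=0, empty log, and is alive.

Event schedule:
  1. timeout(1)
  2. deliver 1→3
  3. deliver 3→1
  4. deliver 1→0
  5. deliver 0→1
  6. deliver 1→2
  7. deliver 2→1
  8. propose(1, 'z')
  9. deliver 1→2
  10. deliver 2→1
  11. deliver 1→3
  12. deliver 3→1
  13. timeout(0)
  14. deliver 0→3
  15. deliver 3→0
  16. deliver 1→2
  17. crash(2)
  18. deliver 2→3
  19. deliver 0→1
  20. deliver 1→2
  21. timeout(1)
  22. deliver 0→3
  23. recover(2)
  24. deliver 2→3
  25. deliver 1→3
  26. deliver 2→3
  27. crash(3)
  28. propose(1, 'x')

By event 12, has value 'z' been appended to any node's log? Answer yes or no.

yes

[1] timeout(1) → N1(cand b5 [-])
[2] deliver 1→3 → N3(foll b5 [-])
[3] deliver 3→1 → ∅
[4] deliver 1→0 → N0(foll b5 [-])
[5] deliver 0→1 → N1(lead b5 [-])
[6] deliver 1→2 → N2(foll b5 [-])
[7] deliver 2→1 → ∅
[8] propose(1,'z') → ∅
[9] deliver 1→2 → N2(foll b5 [z])
[10] deliver 2→1 → ∅
[11] deliver 1→3 → N3(foll b5 [z])
[12] deliver 3→1 → N1(lead b5 [z])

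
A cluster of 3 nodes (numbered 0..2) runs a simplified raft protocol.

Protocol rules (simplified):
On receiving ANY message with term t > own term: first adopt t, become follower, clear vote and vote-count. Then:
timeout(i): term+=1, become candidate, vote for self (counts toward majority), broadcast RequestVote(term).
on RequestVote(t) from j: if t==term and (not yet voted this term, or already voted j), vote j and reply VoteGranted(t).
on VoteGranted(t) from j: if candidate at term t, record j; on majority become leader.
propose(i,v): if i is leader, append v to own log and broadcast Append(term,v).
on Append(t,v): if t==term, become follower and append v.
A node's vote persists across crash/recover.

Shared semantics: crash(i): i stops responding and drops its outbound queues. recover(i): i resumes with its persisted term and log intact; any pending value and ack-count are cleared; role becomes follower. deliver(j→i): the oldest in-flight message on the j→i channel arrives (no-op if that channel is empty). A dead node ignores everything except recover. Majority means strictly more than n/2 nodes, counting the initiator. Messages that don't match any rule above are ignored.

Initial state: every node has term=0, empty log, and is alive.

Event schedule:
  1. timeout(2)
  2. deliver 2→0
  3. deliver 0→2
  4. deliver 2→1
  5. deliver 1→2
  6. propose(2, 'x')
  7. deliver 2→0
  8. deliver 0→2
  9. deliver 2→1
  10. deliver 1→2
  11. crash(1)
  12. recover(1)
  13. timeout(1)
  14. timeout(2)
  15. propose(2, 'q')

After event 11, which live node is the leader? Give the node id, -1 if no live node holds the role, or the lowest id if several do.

[1] timeout(2) → N2(cand t1 [-])
[2] deliver 2→0 → N0(foll t1 [-])
[3] deliver 0→2 → N2(lead t1 [-])
[4] deliver 2→1 → N1(foll t1 [-])
[5] deliver 1→2 → ∅
[6] propose(2,'x') → N2(lead t1 [x])
[7] deliver 2→0 → N0(foll t1 [x])
[8] deliver 0→2 → ∅
[9] deliver 2→1 → N1(foll t1 [x])
[10] deliver 1→2 → ∅
[11] crash(1) → N1(✗foll t1 [x])

2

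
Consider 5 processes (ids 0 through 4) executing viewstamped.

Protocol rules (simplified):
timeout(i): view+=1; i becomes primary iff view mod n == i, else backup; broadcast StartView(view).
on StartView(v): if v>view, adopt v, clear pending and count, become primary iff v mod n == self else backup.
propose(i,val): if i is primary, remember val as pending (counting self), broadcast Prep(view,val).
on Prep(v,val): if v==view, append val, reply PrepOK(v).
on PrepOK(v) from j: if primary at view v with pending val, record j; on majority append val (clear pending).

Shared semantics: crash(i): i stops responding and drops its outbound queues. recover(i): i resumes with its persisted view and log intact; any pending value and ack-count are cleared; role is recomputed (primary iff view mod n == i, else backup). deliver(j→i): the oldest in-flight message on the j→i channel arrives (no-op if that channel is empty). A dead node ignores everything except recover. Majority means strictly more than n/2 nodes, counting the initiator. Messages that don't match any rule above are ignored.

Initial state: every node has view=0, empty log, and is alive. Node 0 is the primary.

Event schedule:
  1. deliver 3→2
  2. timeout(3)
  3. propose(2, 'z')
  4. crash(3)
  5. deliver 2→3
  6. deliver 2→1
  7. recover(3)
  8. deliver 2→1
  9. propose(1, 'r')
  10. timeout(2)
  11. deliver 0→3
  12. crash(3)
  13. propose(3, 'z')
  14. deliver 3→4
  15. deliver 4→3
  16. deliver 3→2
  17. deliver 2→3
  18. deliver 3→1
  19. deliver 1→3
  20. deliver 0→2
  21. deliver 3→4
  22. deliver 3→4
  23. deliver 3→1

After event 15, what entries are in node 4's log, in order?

empty

[1] deliver 3→2 → ∅
[2] timeout(3) → N3(back v1 [-])
[3] propose(2,'z') → ∅
[4] crash(3) → N3(✗back v1 [-])
[5] deliver 2→3 → ∅
[6] deliver 2→1 → ∅
[7] recover(3) → N3(back v1 [-])
[8] deliver 2→1 → ∅
[9] propose(1,'r') → ∅
[10] timeout(2) → N2(back v1 [-])
[11] deliver 0→3 → ∅
[12] crash(3) → N3(✗back v1 [-])
[13] propose(3,'z') → ∅
[14] deliver 3→4 → ∅
[15] deliver 4→3 → ∅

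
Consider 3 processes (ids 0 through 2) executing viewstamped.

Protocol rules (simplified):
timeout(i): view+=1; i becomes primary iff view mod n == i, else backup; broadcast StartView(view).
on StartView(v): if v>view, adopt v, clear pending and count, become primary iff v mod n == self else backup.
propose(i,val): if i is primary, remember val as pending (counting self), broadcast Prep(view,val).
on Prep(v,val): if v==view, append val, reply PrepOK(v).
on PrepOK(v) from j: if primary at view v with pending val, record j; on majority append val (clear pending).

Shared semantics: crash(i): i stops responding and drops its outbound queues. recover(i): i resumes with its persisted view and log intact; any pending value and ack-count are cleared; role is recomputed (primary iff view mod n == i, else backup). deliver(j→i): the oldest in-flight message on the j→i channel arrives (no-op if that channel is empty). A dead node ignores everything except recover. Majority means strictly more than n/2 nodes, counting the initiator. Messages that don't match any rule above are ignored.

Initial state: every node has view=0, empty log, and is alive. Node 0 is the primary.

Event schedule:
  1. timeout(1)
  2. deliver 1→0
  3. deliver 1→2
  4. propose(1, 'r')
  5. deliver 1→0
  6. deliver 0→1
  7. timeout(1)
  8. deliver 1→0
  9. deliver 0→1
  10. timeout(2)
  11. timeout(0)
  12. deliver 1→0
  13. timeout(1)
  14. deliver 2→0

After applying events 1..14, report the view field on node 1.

3

1. timeout(1):  <1:prim v1 ->
2. deliver 1→0:  <0:back v1 ->
3. deliver 1→2:  <2:back v1 ->
4. propose(1,'r'):  nop
5. deliver 1→0:  <0:back v1 r>
6. deliver 0→1:  <1:prim v1 r>
7. timeout(1):  <1:back v2 r>
8. deliver 1→0:  <0:back v2 r>
9. deliver 0→1:  nop
10. timeout(2):  <2:prim v2 ->
11. timeout(0):  <0:prim v3 r>
12. deliver 1→0:  nop
13. timeout(1):  <1:back v3 r>
14. deliver 2→0:  nop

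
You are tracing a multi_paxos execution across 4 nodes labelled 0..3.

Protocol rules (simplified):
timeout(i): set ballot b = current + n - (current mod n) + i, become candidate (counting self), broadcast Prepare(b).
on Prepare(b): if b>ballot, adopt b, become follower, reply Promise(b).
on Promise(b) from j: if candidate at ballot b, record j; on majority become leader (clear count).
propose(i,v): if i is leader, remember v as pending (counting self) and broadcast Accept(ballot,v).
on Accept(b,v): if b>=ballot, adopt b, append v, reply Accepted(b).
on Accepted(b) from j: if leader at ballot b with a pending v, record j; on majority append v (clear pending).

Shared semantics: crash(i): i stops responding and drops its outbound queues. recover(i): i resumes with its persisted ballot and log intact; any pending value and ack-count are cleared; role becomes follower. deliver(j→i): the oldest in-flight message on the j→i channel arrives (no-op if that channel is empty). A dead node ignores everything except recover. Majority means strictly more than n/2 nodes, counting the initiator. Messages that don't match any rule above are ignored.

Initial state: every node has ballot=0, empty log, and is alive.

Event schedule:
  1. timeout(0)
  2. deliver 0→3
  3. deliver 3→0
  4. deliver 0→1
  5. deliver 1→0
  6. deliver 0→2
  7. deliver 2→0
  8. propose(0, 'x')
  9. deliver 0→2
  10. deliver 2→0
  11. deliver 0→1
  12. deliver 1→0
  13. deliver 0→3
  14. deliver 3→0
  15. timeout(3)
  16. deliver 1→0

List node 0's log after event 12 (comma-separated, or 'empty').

x

e1 timeout(0): 0[cand,b=4,-]
e2 deliver 0→3: 3[foll,b=4,-]
e3 deliver 3→0: ·
e4 deliver 0→1: 1[foll,b=4,-]
e5 deliver 1→0: 0[lead,b=4,-]
e6 deliver 0→2: 2[foll,b=4,-]
e7 deliver 2→0: ·
e8 propose(0,'x'): ·
e9 deliver 0→2: 2[foll,b=4,x]
e10 deliver 2→0: ·
e11 deliver 0→1: 1[foll,b=4,x]
e12 deliver 1→0: 0[lead,b=4,x]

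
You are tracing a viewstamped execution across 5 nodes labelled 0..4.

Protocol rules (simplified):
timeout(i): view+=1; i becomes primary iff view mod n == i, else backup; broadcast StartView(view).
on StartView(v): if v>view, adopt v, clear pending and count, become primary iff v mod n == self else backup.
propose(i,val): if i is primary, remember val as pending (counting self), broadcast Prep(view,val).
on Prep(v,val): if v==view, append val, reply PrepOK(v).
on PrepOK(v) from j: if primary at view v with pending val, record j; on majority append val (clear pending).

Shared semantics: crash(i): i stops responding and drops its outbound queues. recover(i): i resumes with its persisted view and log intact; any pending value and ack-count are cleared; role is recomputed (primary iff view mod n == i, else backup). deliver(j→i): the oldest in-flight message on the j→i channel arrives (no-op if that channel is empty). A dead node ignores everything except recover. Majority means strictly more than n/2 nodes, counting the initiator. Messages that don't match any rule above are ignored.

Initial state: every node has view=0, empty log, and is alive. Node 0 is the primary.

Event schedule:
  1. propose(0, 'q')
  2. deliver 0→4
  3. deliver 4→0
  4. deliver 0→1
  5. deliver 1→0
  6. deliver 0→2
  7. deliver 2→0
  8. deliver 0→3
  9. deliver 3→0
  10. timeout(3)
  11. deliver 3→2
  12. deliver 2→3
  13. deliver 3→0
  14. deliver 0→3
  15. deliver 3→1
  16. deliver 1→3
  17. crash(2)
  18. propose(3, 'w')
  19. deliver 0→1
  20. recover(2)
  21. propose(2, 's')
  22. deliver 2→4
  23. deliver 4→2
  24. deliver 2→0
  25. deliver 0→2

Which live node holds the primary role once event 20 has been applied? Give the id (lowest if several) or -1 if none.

1

e1 propose(0,'q'): ·
e2 deliver 0→4: 4[back,v=0,q]
e3 deliver 4→0: ·
e4 deliver 0→1: 1[back,v=0,q]
e5 deliver 1→0: 0[prim,v=0,q]
e6 deliver 0→2: 2[back,v=0,q]
e7 deliver 2→0: ·
e8 deliver 0→3: 3[back,v=0,q]
e9 deliver 3→0: ·
e10 timeout(3): 3[back,v=1,q]
e11 deliver 3→2: 2[back,v=1,q]
e12 deliver 2→3: ·
e13 deliver 3→0: 0[back,v=1,q]
e14 deliver 0→3: ·
e15 deliver 3→1: 1[prim,v=1,q]
e16 deliver 1→3: ·
e17 crash(2): 2[✗back,v=1,q]
e18 propose(3,'w'): ·
e19 deliver 0→1: ·
e20 recover(2): 2[back,v=1,q]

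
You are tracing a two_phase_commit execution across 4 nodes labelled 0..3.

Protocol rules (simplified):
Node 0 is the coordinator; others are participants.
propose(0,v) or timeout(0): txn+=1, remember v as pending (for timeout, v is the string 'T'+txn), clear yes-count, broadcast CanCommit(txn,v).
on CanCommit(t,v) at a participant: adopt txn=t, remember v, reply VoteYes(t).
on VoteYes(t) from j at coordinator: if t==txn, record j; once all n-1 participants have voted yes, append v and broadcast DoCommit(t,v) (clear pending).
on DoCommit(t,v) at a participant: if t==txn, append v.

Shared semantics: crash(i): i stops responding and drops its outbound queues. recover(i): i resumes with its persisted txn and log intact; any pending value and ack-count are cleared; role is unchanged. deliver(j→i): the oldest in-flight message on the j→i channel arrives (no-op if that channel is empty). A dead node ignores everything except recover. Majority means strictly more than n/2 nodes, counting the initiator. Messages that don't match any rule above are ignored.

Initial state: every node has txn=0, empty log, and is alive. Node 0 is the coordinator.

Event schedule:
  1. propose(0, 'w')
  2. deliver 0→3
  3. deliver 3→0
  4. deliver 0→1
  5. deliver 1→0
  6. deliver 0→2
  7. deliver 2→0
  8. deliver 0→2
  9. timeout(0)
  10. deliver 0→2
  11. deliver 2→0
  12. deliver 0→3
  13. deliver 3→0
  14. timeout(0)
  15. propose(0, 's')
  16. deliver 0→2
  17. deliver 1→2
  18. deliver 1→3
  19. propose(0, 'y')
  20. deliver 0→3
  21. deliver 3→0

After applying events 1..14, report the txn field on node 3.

1

1. propose(0,'w'):  <0:coor t1 ->
2. deliver 0→3:  <3:part t1 ->
3. deliver 3→0:  nop
4. deliver 0→1:  <1:part t1 ->
5. deliver 1→0:  nop
6. deliver 0→2:  <2:part t1 ->
7. deliver 2→0:  <0:coor t1 w>
8. deliver 0→2:  <2:part t1 w>
9. timeout(0):  <0:coor t2 w>
10. deliver 0→2:  <2:part t2 w>
11. deliver 2→0:  nop
12. deliver 0→3:  <3:part t1 w>
13. deliver 3→0:  nop
14. timeout(0):  <0:coor t3 w>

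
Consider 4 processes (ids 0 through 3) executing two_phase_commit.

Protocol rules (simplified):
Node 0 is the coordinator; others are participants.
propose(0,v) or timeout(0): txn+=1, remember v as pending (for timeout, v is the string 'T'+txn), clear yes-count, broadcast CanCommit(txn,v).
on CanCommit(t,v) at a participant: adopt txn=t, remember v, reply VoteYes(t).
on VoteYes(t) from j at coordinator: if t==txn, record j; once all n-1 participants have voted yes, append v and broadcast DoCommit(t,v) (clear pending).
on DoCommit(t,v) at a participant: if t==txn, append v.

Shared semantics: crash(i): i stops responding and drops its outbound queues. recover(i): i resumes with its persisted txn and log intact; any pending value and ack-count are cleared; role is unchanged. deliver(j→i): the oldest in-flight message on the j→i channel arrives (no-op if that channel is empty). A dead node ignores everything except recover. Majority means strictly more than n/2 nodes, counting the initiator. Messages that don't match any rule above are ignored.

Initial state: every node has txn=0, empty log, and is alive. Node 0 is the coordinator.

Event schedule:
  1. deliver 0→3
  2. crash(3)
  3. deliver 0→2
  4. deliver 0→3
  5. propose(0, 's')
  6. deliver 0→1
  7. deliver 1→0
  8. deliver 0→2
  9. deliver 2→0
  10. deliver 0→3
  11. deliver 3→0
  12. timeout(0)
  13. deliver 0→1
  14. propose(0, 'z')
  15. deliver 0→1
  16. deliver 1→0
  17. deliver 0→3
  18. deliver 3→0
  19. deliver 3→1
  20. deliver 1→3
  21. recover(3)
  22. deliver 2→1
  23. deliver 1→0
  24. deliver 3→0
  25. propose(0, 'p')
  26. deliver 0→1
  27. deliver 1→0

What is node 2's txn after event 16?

1

[1] deliver 0→3 → ∅
[2] crash(3) → N3(✗part t0 [-])
[3] deliver 0→2 → ∅
[4] deliver 0→3 → ∅
[5] propose(0,'s') → N0(coor t1 [-])
[6] deliver 0→1 → N1(part t1 [-])
[7] deliver 1→0 → ∅
[8] deliver 0→2 → N2(part t1 [-])
[9] deliver 2→0 → ∅
[10] deliver 0→3 → ∅
[11] deliver 3→0 → ∅
[12] timeout(0) → N0(coor t2 [-])
[13] deliver 0→1 → N1(part t2 [-])
[14] propose(0,'z') → N0(coor t3 [-])
[15] deliver 0→1 → N1(part t3 [-])
[16] deliver 1→0 → ∅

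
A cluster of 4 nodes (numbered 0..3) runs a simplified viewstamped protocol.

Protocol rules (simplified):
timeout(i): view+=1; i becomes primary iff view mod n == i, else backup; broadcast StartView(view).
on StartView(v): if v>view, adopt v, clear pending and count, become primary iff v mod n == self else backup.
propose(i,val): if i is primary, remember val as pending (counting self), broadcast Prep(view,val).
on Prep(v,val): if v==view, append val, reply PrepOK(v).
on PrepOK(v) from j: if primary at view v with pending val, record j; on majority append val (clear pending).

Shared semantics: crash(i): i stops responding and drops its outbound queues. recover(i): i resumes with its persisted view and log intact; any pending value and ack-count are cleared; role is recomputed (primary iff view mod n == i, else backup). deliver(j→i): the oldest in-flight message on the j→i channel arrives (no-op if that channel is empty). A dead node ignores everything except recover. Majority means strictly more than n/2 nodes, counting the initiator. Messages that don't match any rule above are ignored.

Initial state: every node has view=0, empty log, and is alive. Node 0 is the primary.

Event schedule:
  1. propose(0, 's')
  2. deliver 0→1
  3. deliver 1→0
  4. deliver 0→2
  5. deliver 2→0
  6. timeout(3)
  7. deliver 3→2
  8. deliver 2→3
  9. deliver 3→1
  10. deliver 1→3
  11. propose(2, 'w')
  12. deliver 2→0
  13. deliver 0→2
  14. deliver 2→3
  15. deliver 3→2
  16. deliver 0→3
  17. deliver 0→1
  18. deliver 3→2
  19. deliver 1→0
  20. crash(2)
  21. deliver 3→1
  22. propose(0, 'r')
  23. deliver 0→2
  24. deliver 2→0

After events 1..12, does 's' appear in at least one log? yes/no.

yes

[1] propose(0,'s') → ∅
[2] deliver 0→1 → N1(back v0 [s])
[3] deliver 1→0 → ∅
[4] deliver 0→2 → N2(back v0 [s])
[5] deliver 2→0 → N0(prim v0 [s])
[6] timeout(3) → N3(back v1 [-])
[7] deliver 3→2 → N2(back v1 [s])
[8] deliver 2→3 → ∅
[9] deliver 3→1 → N1(prim v1 [s])
[10] deliver 1→3 → ∅
[11] propose(2,'w') → ∅
[12] deliver 2→0 → ∅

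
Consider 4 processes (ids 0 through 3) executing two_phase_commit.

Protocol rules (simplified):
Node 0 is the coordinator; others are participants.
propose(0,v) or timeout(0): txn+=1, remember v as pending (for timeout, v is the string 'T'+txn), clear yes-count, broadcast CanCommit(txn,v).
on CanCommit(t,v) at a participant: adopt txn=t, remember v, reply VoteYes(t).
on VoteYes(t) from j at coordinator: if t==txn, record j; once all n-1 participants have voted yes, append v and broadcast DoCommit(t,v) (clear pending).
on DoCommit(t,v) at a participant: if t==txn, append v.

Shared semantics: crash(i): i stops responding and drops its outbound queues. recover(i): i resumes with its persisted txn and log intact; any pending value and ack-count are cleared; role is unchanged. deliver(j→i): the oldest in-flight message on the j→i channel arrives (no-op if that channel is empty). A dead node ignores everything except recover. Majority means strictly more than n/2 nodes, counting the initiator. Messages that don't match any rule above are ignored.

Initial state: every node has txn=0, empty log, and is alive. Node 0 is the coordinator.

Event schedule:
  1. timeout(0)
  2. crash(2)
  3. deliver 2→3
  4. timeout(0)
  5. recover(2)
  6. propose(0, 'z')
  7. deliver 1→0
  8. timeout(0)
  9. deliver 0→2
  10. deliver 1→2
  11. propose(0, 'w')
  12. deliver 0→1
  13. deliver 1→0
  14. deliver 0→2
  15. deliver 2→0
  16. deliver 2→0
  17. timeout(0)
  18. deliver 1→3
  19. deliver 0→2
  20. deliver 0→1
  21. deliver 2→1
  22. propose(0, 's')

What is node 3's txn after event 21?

0

e1 timeout(0): 0[coor,t=1,-]
e2 crash(2): 2[✗part,t=0,-]
e3 deliver 2→3: ·
e4 timeout(0): 0[coor,t=2,-]
e5 recover(2): 2[part,t=0,-]
e6 propose(0,'z'): 0[coor,t=3,-]
e7 deliver 1→0: ·
e8 timeout(0): 0[coor,t=4,-]
e9 deliver 0→2: 2[part,t=1,-]
e10 deliver 1→2: ·
e11 propose(0,'w'): 0[coor,t=5,-]
e12 deliver 0→1: 1[part,t=1,-]
e13 deliver 1→0: ·
e14 deliver 0→2: 2[part,t=2,-]
e15 deliver 2→0: ·
e16 deliver 2→0: ·
e17 timeout(0): 0[coor,t=6,-]
e18 deliver 1→3: ·
e19 deliver 0→2: 2[part,t=3,-]
e20 deliver 0→1: 1[part,t=2,-]
e21 deliver 2→1: ·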